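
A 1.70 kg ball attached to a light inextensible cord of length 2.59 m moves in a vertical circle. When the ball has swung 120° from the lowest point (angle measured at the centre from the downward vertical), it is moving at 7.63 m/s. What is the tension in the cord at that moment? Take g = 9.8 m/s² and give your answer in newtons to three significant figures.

Take the radial direction toward the centre of the circle as positive. The component of the weight along the string toward the centre is −mg cos φ (φ measured from the bottom), so Newton's second law along the string gives T − mg cos φ = m v²/r.
cos 120° = -0.5000, so T = m(v²/r + g cos φ) = 1.70 × ((7.63)²/2.59 + 9.8 × -0.5000) = 1.70 × (22.48 + (-4.900)) = 1.70 × 17.58 = 29.88 N.

29.9 N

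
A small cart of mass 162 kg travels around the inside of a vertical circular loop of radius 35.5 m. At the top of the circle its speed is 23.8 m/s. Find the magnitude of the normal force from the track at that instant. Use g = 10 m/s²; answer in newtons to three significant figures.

At the top, both N and the weight mg point inward (toward the centre), so N + mg = mv²/r.
N = m(v²/r − g) = 162 × ((23.8)²/35.5 − 10.0) = 162 × (15.96 − 10.0) = 162 × 5.956 = 964.9 N.

965 N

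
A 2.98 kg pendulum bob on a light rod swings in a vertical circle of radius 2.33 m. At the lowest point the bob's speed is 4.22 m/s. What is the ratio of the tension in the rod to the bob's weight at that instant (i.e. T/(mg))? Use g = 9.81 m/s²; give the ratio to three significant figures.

1.78

At the bottom, T − mg = mv²/r, so T = m(v²/r + g) and T/(mg) = v²/(rg) + 1 = (4.22)²/(2.33 × 9.81) + 1 = 0.7791 + 1 = 1.779.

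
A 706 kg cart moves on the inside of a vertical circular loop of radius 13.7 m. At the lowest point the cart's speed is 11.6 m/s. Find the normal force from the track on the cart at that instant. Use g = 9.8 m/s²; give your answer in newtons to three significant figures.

At the lowest point, N points up (toward the centre) and the weight mg points down (away from the centre), so the net inward force is N − mg = mv²/r.
N = m(v²/r + g) = 706 × ((11.6)²/13.7 + 9.8) = 706 × (9.822 + 9.8) = 706 × 19.62 = 13850 N.

13900 N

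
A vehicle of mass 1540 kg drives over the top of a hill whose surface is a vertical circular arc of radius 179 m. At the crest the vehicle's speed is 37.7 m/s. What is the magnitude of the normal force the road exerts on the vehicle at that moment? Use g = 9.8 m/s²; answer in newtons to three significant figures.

At the crest the centripetal acceleration points downward (toward the centre of the arc), so mg − N = mv²/r.
N = m(g − v²/r) = 1540 × (9.8 − (37.7)²/179) = 1540 × (9.8 − 7.940) = 1540 × 1.860 = 2864 N.

2860 N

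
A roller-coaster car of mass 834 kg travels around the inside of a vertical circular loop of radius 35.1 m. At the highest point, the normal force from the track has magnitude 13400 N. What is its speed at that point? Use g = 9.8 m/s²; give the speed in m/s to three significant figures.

30.1 m/s

At the top, N + mg = mv²/r, so v = √(r(N/m + g)) = √(35.1 × (13400/834 + 9.8)) = √(35.1 × 25.87) = √907.9 = 30.13 m/s.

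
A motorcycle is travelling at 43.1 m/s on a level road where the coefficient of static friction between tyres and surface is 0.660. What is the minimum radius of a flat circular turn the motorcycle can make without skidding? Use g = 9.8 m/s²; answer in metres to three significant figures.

287 m

At the limit, μ_s m g = m v²/r, so r_min = v²/(μ_s g) = (43.1)²/(0.660 × 9.8) = 1858/6.468 = 287.2 m.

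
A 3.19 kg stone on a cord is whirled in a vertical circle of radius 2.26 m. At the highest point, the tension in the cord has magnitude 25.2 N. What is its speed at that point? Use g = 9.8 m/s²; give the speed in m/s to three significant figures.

At the top, T + mg = mv²/r, so v = √(r(T/m + g)) = √(2.26 × (25.2/3.19 + 9.8)) = √(2.26 × 17.70) = √40.00 = 6.325 m/s.

6.32 m/s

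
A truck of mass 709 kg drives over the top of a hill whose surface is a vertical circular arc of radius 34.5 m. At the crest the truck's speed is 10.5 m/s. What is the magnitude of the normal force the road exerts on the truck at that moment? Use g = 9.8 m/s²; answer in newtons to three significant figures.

At the crest the centripetal acceleration points downward (toward the centre of the arc), so mg − N = mv²/r.
N = m(g − v²/r) = 709 × (9.8 − (10.5)²/34.5) = 709 × (9.8 − 3.196) = 709 × 6.604 = 4682 N.

4680 N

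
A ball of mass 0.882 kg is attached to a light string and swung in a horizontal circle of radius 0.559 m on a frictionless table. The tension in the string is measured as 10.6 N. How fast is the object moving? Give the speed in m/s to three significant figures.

T = m v²/r ⇒ v = √(T r / m) = √(10.6 × 0.559 / 0.882) = √6.718 = 2.592 m/s.

2.59 m/s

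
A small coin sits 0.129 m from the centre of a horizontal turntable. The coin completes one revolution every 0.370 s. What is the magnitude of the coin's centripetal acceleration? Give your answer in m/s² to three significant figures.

v = 2πr/T = 2π × 0.129/0.370 = 2.191 m/s.
a_c = v²/r = (2.191)²/0.129 = 4.799/0.129 = 37.20 m/s².

37.2 m/s²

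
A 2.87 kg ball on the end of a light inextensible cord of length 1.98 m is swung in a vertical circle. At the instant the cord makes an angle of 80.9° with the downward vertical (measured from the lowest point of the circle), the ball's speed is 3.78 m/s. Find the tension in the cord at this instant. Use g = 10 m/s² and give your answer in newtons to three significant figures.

25.3 N

Take the radial direction toward the centre of the circle as positive. The component of the weight along the string toward the centre is −mg cos φ (φ measured from the bottom), so Newton's second law along the string gives T − mg cos φ = m v²/r.
cos 80.9° = 0.1582, so T = m(v²/r + g cos φ) = 2.87 × ((3.78)²/1.98 + 10.0 × 0.1582) = 2.87 × (7.216 + (1.582)) = 2.87 × 8.798 = 25.25 N.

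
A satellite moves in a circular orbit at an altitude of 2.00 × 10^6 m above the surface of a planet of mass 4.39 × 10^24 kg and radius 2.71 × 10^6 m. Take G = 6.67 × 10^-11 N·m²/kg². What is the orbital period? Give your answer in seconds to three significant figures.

3750 s

r = R + h = 2.71 × 10^6 + 2.00 × 10^6 = 4.710 × 10^6 m. Gravity provides the centripetal force: G M m / r² = m v² / r ⇒ v = √(GM/r) = 7885 m/s.
T = 2πr/v = 2π × 4.710 × 10^6 / 7885 = 3753 s.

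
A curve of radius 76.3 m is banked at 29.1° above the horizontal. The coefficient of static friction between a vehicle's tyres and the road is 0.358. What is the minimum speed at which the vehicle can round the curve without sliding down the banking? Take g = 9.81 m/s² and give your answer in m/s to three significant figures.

11.1 m/s

At the minimum speed, friction acts up the slope at its limiting value f = μN. Radially (horizontal, toward centre): N sinθ − μN cosθ = mv²/r. Vertically: N cosθ + μN sinθ = mg.
Dividing: v² = r g (sinθ − μcosθ)/(cosθ + μsinθ).
sinθ − μcosθ = 0.4863 − 0.358×0.8738 = 0.1735; cosθ + μsinθ = 0.8738 + 0.358×0.4863 = 1.048.
v² = 76.3 × 9.81 × 0.1735/1.048 = 123.9 m²/s², so v = 11.13 m/s.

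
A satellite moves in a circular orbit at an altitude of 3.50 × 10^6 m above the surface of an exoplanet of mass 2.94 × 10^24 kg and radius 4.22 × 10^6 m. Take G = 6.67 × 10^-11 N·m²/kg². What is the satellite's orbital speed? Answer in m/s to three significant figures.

5040 m/s

Orbital radius r = R + h = 4.22 × 10^6 + 3.50 × 10^6 = 7.720 × 10^6 m.
Gravity supplies the centripetal force: G M m / r² = m v² / r, so v = √(GM/r).
v = √(6.67 × 10^-11 × 2.94 × 10^24 / 7.720 × 10^6) = √(2.540 × 10^7) = 5040 m/s.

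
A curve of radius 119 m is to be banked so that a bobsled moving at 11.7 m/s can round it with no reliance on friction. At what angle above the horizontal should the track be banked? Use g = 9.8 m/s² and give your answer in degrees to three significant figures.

For a frictionless banked turn: horizontally N sinθ = mv²/r and vertically N cosθ = mg.
Dividing: tanθ = v²/(r g) = (11.7)²/(119 × 9.8) = 136.9/1166 = 0.1174.
θ = arctan(0.1174) = 6.695°.

6.69°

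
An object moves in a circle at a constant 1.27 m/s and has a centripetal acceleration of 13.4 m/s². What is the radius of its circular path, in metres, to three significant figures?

a_c = v²/r ⇒ r = v²/a_c = (1.27)²/13.4 = 1.613/13.4 = 0.1204 m.

0.120 m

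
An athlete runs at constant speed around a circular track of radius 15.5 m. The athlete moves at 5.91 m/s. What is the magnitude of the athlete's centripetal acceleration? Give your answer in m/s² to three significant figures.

2.25 m/s²

a_c = v²/r = (5.910)²/15.5 = 34.93/15.5 = 2.253 m/s².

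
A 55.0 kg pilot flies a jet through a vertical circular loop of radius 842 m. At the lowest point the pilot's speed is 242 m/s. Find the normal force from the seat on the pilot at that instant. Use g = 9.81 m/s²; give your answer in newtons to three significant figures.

At the lowest point, N points up (toward the centre) and the weight mg points down (away from the centre), so the net inward force is N − mg = mv²/r.
N = m(v²/r + g) = 55.0 × ((242)²/842 + 9.81) = 55.0 × (69.55 + 9.81) = 55.0 × 79.36 = 4365 N.

4360 N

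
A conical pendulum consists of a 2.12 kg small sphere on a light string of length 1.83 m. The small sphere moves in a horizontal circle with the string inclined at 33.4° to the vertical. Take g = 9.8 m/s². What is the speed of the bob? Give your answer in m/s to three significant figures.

The radius of the circle is r = L sinθ = 1.83 × sin 33.4° = 1.007 m.
Horizontally T sinθ = mv²/r and vertically T cosθ = mg, so tanθ = v²/(rg).
v = √(r g tanθ) = √(1.007 × 9.8 × 0.6594) = √6.510 = 2.551 m/s.

2.55 m/s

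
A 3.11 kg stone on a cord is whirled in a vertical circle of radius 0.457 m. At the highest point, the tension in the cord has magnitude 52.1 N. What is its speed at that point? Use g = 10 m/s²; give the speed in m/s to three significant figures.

3.50 m/s

At the top, T + mg = mv²/r, so v = √(r(T/m + g)) = √(0.457 × (52.1/3.11 + 10.0)) = √(0.457 × 26.75) = √12.23 = 3.497 m/s.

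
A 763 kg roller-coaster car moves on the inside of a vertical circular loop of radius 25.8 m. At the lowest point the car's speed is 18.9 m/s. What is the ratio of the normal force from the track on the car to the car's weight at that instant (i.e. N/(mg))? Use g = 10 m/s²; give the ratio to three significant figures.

At the bottom, N − mg = mv²/r, so N = m(v²/r + g) and N/(mg) = v²/(rg) + 1 = (18.9)²/(25.8 × 10.0) + 1 = 1.385 + 1 = 2.385.

2.38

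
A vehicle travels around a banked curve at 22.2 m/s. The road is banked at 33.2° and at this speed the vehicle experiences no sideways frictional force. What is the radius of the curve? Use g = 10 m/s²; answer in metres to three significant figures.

Frictionless banking: tanθ = v²/(rg), so r = v²/(g tanθ).
r = (22.2)²/(10.0 × tan 33.2°) = 492.8/(10.0 × 0.6544) = 492.8/6.544 = 75.31 m.

75.3 m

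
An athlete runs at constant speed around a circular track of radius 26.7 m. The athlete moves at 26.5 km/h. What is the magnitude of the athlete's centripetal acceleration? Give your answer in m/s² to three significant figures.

v = 26.5 km/h = 26.5/3.6 = 7.361 m/s.
a_c = v²/r = (7.361)²/26.7 = 54.19/26.7 = 2.029 m/s².

2.03 m/s²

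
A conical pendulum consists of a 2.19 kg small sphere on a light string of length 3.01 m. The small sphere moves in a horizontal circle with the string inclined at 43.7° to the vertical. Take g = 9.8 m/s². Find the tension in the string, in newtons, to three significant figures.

Vertically the bob has no acceleration, so T cosθ = mg.
T = mg/cosθ = 2.19 × 9.8 / cos 43.7° = 21.46/0.7230 = 29.69 N.

29.7 N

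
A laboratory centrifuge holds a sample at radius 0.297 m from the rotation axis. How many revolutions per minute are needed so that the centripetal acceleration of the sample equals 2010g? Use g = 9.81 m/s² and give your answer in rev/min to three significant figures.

2460 rev/min

Require ω²r = 2010g, so ω = √(2010 × 9.81/0.297) = 257.7 rad/s.
In rev/min: ω × 60/(2π) = 257.7 × 60/(2π) = 2461 rev/min.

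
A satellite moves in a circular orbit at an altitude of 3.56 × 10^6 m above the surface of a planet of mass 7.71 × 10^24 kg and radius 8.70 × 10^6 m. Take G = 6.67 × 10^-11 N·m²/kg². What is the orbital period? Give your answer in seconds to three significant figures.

11900 s

r = R + h = 8.70 × 10^6 + 3.56 × 10^6 = 1.226 × 10^7 m. Gravity provides the centripetal force: G M m / r² = m v² / r ⇒ v = √(GM/r) = 6477 m/s.
T = 2πr/v = 2π × 1.226 × 10^7 / 6477 = 11890 s.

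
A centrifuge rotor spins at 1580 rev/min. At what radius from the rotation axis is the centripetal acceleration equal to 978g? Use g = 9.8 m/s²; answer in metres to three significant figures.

0.350 m

ω = 1580 rev/min × 2π/60 = 165.5 rad/s.
a_c = ω²r = 978g ⇒ r = 978 × 9.8 / (165.5)² = 9584/27380 = 0.3501 m.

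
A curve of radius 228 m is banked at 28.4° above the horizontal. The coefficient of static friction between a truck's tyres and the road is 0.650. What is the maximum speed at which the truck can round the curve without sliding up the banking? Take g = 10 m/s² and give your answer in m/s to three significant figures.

At the maximum speed, friction acts down the slope at its limiting value f = μN. Radially (horizontal, toward centre): N sinθ + μN cosθ = mv²/r. Vertically: N cosθ − μN sinθ = mg.
Dividing: v² = r g (sinθ + μcosθ)/(cosθ − μsinθ).
sinθ + μcosθ = 0.4756 + 0.650×0.8796 = 1.047; cosθ − μsinθ = 0.8796 − 0.650×0.4756 = 0.5705.
v² = 228 × 10.0 × 1.047/0.5705 = 4186 m²/s², so v = 64.70 m/s.

64.7 m/s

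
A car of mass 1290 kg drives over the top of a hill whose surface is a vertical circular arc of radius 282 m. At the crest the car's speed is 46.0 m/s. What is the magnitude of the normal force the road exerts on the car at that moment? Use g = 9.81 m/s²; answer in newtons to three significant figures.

2980 N

At the crest the centripetal acceleration points downward (toward the centre of the arc), so mg − N = mv²/r.
N = m(g − v²/r) = 1290 × (9.81 − (46.0)²/282) = 1290 × (9.81 − 7.504) = 1290 × 2.306 = 2975 N.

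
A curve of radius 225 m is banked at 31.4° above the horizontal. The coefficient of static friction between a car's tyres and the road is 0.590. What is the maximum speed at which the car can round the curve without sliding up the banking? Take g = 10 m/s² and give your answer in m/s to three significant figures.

65.0 m/s

At the maximum speed, friction acts down the slope at its limiting value f = μN. Radially (horizontal, toward centre): N sinθ + μN cosθ = mv²/r. Vertically: N cosθ − μN sinθ = mg.
Dividing: v² = r g (sinθ + μcosθ)/(cosθ − μsinθ).
sinθ + μcosθ = 0.5210 + 0.590×0.8536 = 1.025; cosθ − μsinθ = 0.8536 − 0.590×0.5210 = 0.5462.
v² = 225 × 10.0 × 1.025/0.5462 = 4221 m²/s², so v = 64.97 m/s.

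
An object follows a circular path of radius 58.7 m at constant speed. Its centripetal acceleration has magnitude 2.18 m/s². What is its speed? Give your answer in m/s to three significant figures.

11.3 m/s

a_c = v²/r ⇒ v = √(a_c · r) = √(2.18 × 58.7) = √128.0 = 11.31 m/s.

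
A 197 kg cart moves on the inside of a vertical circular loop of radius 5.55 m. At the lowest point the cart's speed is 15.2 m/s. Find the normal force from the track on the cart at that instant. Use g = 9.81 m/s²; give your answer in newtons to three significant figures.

10100 N

At the lowest point, N points up (toward the centre) and the weight mg points down (away from the centre), so the net inward force is N − mg = mv²/r.
N = m(v²/r + g) = 197 × ((15.2)²/5.55 + 9.81) = 197 × (41.63 + 9.81) = 197 × 51.44 = 10130 N.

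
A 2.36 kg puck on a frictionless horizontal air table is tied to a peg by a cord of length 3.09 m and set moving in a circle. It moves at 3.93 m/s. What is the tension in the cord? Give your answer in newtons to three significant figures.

The tension is the only horizontal force, so it supplies the full centripetal force: T = m v²/r = 2.36 × (3.930)²/3.09 = 2.36 × 15.44/3.09 = 11.80 N.

11.8 N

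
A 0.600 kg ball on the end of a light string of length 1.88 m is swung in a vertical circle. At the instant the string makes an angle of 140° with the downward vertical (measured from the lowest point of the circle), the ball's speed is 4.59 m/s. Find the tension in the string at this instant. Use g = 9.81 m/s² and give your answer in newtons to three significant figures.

2.21 N

Take the radial direction toward the centre of the circle as positive. The component of the weight along the string toward the centre is −mg cos φ (φ measured from the bottom), so Newton's second law along the string gives T − mg cos φ = m v²/r.
cos 140° = -0.7660, so T = m(v²/r + g cos φ) = 0.600 × ((4.59)²/1.88 + 9.81 × -0.7660) = 0.600 × (11.21 + (-7.515)) = 0.600 × 3.692 = 2.215 N.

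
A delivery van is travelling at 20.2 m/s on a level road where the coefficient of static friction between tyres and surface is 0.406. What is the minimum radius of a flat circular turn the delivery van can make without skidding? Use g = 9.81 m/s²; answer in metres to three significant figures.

102 m

At the limit, μ_s m g = m v²/r, so r_min = v²/(μ_s g) = (20.2)²/(0.406 × 9.81) = 408.0/3.983 = 102.4 m.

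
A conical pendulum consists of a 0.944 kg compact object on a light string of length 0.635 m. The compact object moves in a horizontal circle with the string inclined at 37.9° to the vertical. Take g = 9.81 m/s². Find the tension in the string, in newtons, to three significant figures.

Vertically the bob has no acceleration, so T cosθ = mg.
T = mg/cosθ = 0.944 × 9.81 / cos 37.9° = 9.261/0.7891 = 11.74 N.

11.7 N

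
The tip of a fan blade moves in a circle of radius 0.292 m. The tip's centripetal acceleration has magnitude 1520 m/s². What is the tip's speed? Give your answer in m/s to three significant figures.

21.1 m/s

a_c = v²/r ⇒ v = √(a_c · r) = √(1520 × 0.292) = √443.8 = 21.07 m/s.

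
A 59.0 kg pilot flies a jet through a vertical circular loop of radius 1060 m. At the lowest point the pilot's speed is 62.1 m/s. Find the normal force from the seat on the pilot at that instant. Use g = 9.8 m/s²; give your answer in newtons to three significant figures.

At the lowest point, N points up (toward the centre) and the weight mg points down (away from the centre), so the net inward force is N − mg = mv²/r.
N = m(v²/r + g) = 59.0 × ((62.1)²/1060 + 9.8) = 59.0 × (3.638 + 9.8) = 59.0 × 13.44 = 792.8 N.

793 N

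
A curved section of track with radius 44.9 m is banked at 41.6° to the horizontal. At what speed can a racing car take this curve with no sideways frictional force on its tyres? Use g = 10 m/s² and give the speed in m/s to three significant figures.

20.0 m/s

On a frictionless banked curve, N sinθ = mv²/r and N cosθ = mg, so tanθ = v²/(rg).
v = √(r g tanθ) = √(44.9 × 10.0 × tan 41.6°) = √(44.9 × 10.0 × 0.8878) = √398.6 = 19.97 m/s.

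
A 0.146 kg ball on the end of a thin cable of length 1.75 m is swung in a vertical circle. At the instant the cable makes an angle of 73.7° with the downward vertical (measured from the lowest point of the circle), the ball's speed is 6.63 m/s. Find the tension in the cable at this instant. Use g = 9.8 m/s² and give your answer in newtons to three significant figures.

4.07 N

Take the radial direction toward the centre of the circle as positive. The component of the weight along the string toward the centre is −mg cos φ (φ measured from the bottom), so Newton's second law along the string gives T − mg cos φ = m v²/r.
cos 73.7° = 0.2807, so T = m(v²/r + g cos φ) = 0.146 × ((6.63)²/1.75 + 9.8 × 0.2807) = 0.146 × (25.12 + (2.751)) = 0.146 × 27.87 = 4.069 N.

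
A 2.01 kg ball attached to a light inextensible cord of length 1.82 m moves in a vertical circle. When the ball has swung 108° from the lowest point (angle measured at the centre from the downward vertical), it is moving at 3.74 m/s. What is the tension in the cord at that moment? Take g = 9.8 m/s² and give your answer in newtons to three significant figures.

9.36 N

Take the radial direction toward the centre of the circle as positive. The component of the weight along the string toward the centre is −mg cos φ (φ measured from the bottom), so Newton's second law along the string gives T − mg cos φ = m v²/r.
cos 108° = -0.3090, so T = m(v²/r + g cos φ) = 2.01 × ((3.74)²/1.82 + 9.8 × -0.3090) = 2.01 × (7.685 + (-3.028)) = 2.01 × 4.657 = 9.361 N.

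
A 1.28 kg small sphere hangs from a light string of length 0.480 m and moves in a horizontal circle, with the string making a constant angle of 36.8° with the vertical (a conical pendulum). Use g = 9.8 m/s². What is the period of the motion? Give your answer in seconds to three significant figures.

1.24 s

r = L sinθ = 0.2875 m. From T sinθ = mω²r and T cosθ = mg: tanθ = ω²r/g, so ω² = g tanθ / r = g/(L cosθ).
ω = √(g/(L cosθ)) = √(9.8/(0.480 × 0.8007)) = √25.50 = 5.050 rad/s.
Period = 2π/ω = 1.244 s.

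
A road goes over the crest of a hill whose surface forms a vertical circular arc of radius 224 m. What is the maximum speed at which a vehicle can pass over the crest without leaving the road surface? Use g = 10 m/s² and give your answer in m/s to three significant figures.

47.3 m/s

At the crest the centre of the circle is below the vehicle, so the net downward (centripetal) force is mg − N = mv²/r.
The vehicle leaves the road when N → 0, giving v_max = √(g r) = √(10.0 × 224) = 47.33 m/s.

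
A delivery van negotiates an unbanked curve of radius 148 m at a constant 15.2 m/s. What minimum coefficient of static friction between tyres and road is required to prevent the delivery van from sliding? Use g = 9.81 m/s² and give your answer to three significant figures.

Friction provides the centripetal force: μ_s m g = m v²/r, so μ_s = v²/(g r) = (15.20)²/(9.81 × 148) = 231.0/1452 = 0.1591.

0.159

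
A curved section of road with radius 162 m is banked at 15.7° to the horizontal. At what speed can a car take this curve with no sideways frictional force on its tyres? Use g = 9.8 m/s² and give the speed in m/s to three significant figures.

On a frictionless banked curve, N sinθ = mv²/r and N cosθ = mg, so tanθ = v²/(rg).
v = √(r g tanθ) = √(162 × 9.8 × tan 15.7°) = √(162 × 9.8 × 0.2811) = √446.3 = 21.12 m/s.

21.1 m/s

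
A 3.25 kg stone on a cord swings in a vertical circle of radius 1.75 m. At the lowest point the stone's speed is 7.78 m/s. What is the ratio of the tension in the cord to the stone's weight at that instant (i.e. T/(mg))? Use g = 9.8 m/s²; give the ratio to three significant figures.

At the bottom, T − mg = mv²/r, so T = m(v²/r + g) and T/(mg) = v²/(rg) + 1 = (7.78)²/(1.75 × 9.8) + 1 = 3.529 + 1 = 4.529.

4.53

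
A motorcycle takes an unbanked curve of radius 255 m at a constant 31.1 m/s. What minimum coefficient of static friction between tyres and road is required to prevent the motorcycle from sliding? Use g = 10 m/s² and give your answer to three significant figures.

0.379

Friction provides the centripetal force: μ_s m g = m v²/r, so μ_s = v²/(g r) = (31.10)²/(10.0 × 255) = 967.2/2550 = 0.3793.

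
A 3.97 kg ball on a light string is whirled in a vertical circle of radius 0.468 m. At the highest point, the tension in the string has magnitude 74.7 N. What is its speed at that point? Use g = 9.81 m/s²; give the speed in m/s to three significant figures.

3.66 m/s

At the top, T + mg = mv²/r, so v = √(r(T/m + g)) = √(0.468 × (74.7/3.97 + 9.81)) = √(0.468 × 28.63) = √13.40 = 3.660 m/s.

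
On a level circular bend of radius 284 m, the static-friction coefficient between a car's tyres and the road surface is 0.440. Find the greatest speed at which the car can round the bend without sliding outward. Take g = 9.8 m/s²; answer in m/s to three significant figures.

35.0 m/s

On a flat curve, static friction is the only horizontal force, so it must supply the full centripetal force: μ_s m g = m v²/r.
Mass cancels: v_max = √(μ_s g r) = √(0.440 × 9.8 × 284) = √1225 = 34.99 m/s.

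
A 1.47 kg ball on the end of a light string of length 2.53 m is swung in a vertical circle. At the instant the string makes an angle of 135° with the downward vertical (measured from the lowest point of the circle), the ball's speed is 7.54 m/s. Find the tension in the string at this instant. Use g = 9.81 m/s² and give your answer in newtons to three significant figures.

Take the radial direction toward the centre of the circle as positive. The component of the weight along the string toward the centre is −mg cos φ (φ measured from the bottom), so Newton's second law along the string gives T − mg cos φ = m v²/r.
cos 135° = -0.7071, so T = m(v²/r + g cos φ) = 1.47 × ((7.54)²/2.53 + 9.81 × -0.7071) = 1.47 × (22.47 + (-6.937)) = 1.47 × 15.53 = 22.84 N.

22.8 N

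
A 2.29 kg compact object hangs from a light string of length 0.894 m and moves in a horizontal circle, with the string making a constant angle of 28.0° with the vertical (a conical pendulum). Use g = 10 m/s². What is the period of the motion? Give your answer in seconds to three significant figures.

r = L sinθ = 0.4197 m. From T sinθ = mω²r and T cosθ = mg: tanθ = ω²r/g, so ω² = g tanθ / r = g/(L cosθ).
ω = √(g/(L cosθ)) = √(10.0/(0.894 × 0.8829)) = √12.67 = 3.559 rad/s.
Period = 2π/ω = 1.765 s.

1.77 s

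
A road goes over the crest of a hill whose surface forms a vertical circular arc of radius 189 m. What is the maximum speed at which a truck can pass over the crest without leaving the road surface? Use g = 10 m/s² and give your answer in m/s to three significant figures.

43.5 m/s

At the crest the centre of the circle is below the truck, so the net downward (centripetal) force is mg − N = mv²/r.
The truck leaves the road when N → 0, giving v_max = √(g r) = √(10.0 × 189) = 43.47 m/s.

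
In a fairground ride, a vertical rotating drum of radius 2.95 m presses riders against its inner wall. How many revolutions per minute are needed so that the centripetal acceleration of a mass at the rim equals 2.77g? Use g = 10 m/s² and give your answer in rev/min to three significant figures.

Require ω²r = 2.77g, so ω = √(2.77 × 10.0/2.95) = 3.064 rad/s.
In rev/min: ω × 60/(2π) = 3.064 × 60/(2π) = 29.26 rev/min.

29.3 rev/min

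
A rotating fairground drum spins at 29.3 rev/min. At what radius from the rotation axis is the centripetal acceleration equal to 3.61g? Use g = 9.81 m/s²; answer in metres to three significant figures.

3.76 m

ω = 29.3 rev/min × 2π/60 = 3.068 rad/s.
a_c = ω²r = 3.61g ⇒ r = 3.61 × 9.81 / (3.068)² = 35.41/9.414 = 3.762 m.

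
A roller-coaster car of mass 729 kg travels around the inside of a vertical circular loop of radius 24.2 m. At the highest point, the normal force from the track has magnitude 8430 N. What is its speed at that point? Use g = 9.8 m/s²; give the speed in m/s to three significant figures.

22.7 m/s

At the top, N + mg = mv²/r, so v = √(r(N/m + g)) = √(24.2 × (8430/729 + 9.8)) = √(24.2 × 21.36) = √517.0 = 22.74 m/s.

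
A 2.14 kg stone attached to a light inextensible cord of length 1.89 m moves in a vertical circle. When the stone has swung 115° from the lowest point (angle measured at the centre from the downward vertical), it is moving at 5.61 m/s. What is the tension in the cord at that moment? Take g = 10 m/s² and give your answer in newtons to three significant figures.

26.6 N

Take the radial direction toward the centre of the circle as positive. The component of the weight along the string toward the centre is −mg cos φ (φ measured from the bottom), so Newton's second law along the string gives T − mg cos φ = m v²/r.
cos 115° = -0.4226, so T = m(v²/r + g cos φ) = 2.14 × ((5.61)²/1.89 + 10.0 × -0.4226) = 2.14 × (16.65 + (-4.226)) = 2.14 × 12.43 = 26.59 N.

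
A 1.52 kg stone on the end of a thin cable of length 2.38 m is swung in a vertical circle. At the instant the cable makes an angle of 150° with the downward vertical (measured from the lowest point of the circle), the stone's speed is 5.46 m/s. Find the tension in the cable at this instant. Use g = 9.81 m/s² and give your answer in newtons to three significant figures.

Take the radial direction toward the centre of the circle as positive. The component of the weight along the string toward the centre is −mg cos φ (φ measured from the bottom), so Newton's second law along the string gives T − mg cos φ = m v²/r.
cos 150° = -0.8660, so T = m(v²/r + g cos φ) = 1.52 × ((5.46)²/2.38 + 9.81 × -0.8660) = 1.52 × (12.53 + (-8.496)) = 1.52 × 4.030 = 6.126 N.

6.13 N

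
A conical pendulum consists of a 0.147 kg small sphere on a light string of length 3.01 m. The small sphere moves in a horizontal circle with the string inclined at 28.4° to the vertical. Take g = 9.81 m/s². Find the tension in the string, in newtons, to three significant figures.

1.64 N

Vertically the bob has no acceleration, so T cosθ = mg.
T = mg/cosθ = 0.147 × 9.81 / cos 28.4° = 1.442/0.8796 = 1.639 N.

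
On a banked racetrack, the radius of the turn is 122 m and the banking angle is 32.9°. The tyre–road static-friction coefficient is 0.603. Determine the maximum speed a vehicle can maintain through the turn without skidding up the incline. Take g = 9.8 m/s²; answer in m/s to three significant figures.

49.5 m/s

At the maximum speed, friction acts down the slope at its limiting value f = μN. Radially (horizontal, toward centre): N sinθ + μN cosθ = mv²/r. Vertically: N cosθ − μN sinθ = mg.
Dividing: v² = r g (sinθ + μcosθ)/(cosθ − μsinθ).
sinθ + μcosθ = 0.5432 + 0.603×0.8396 = 1.049; cosθ − μsinθ = 0.8396 − 0.603×0.5432 = 0.5121.
v² = 122 × 9.8 × 1.049/0.5121 = 2450 m²/s², so v = 49.50 m/s.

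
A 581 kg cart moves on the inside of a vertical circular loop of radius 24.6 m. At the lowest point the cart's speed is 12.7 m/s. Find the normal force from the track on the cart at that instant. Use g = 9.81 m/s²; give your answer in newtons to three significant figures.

At the lowest point, N points up (toward the centre) and the weight mg points down (away from the centre), so the net inward force is N − mg = mv²/r.
N = m(v²/r + g) = 581 × ((12.7)²/24.6 + 9.81) = 581 × (6.557 + 9.81) = 581 × 16.37 = 9509 N.

9510 N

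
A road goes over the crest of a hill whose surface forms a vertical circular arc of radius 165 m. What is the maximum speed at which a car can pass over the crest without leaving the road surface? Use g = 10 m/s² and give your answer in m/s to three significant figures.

At the crest the centre of the circle is below the car, so the net downward (centripetal) force is mg − N = mv²/r.
The car leaves the road when N → 0, giving v_max = √(g r) = √(10.0 × 165) = 40.62 m/s.

40.6 m/s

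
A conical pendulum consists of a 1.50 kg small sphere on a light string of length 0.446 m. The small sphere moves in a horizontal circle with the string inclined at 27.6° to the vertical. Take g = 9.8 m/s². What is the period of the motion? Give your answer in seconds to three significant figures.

1.26 s

r = L sinθ = 0.2066 m. From T sinθ = mω²r and T cosθ = mg: tanθ = ω²r/g, so ω² = g tanθ / r = g/(L cosθ).
ω = √(g/(L cosθ)) = √(9.8/(0.446 × 0.8862)) = √24.79 = 4.979 rad/s.
Period = 2π/ω = 1.262 s.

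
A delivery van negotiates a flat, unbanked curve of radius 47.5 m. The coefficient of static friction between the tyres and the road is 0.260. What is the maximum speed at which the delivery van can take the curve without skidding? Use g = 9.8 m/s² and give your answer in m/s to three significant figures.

11.0 m/s

Friction provides the centripetal force on a flat curve. At maximum speed it is at its limiting value: μ_s m g = m v²/r.
Mass cancels: v_max = √(μ_s g r) = √(0.260 × 9.8 × 47.5) = √121.0 = 11.00 m/s.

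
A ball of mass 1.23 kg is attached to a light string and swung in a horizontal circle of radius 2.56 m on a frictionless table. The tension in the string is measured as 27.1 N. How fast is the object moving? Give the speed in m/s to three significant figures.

7.51 m/s

T = m v²/r ⇒ v = √(T r / m) = √(27.1 × 2.56 / 1.23) = √56.40 = 7.510 m/s.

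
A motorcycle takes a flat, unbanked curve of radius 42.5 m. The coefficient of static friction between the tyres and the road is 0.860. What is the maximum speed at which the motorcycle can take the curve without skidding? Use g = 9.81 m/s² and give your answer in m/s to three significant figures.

18.9 m/s

The only inward force on a level bend is static friction, so at the limit f_s = μ_s N = μ_s m g = m v²/r.
Mass cancels: v_max = √(μ_s g r) = √(0.860 × 9.81 × 42.5) = √358.6 = 18.94 m/s.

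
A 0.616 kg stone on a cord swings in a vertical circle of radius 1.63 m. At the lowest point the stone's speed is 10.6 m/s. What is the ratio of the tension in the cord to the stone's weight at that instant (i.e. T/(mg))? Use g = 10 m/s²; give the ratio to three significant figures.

7.89

At the bottom, T − mg = mv²/r, so T = m(v²/r + g) and T/(mg) = v²/(rg) + 1 = (10.6)²/(1.63 × 10.0) + 1 = 6.893 + 1 = 7.893.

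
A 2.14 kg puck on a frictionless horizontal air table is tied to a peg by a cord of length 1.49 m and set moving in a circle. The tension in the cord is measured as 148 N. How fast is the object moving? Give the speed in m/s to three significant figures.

T = m v²/r ⇒ v = √(T r / m) = √(148 × 1.49 / 2.14) = √103.0 = 10.15 m/s.

10.2 m/s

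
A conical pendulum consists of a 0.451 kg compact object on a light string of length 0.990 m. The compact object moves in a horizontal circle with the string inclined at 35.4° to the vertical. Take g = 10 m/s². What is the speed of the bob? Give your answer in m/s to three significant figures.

The radius of the circle is r = L sinθ = 0.990 × sin 35.4° = 0.5735 m.
Horizontally T sinθ = mv²/r and vertically T cosθ = mg, so tanθ = v²/(rg).
v = √(r g tanθ) = √(0.5735 × 10.0 × 0.7107) = √4.076 = 2.019 m/s.

2.02 m/s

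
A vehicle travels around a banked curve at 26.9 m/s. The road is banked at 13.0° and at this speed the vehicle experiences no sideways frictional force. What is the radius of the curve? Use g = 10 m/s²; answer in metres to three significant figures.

313 m

Frictionless banking: tanθ = v²/(rg), so r = v²/(g tanθ).
r = (26.9)²/(10.0 × tan 13.0°) = 723.6/(10.0 × 0.2309) = 723.6/2.309 = 313.4 m.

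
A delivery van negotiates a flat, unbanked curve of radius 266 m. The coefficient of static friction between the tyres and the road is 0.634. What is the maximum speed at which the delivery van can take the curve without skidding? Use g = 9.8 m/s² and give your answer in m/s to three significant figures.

Friction provides the centripetal force on a flat curve. At maximum speed it is at its limiting value: μ_s m g = m v²/r.
Mass cancels: v_max = √(μ_s g r) = √(0.634 × 9.8 × 266) = √1653 = 40.65 m/s.

40.7 m/s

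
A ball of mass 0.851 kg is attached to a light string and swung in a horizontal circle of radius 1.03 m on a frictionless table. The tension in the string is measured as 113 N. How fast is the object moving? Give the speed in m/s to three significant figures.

T = m v²/r ⇒ v = √(T r / m) = √(113 × 1.03 / 0.851) = √136.8 = 11.69 m/s.

11.7 m/s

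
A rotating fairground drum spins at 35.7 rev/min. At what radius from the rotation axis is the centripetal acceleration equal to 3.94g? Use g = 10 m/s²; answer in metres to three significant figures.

2.82 m

ω = 35.7 rev/min × 2π/60 = 3.738 rad/s.
a_c = ω²r = 3.94g ⇒ r = 3.94 × 10.0 / (3.738)² = 39.40/13.98 = 2.819 m.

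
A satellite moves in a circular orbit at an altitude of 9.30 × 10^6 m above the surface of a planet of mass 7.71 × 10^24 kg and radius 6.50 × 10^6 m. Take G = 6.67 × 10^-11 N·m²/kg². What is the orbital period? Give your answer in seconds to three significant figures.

17400 s

r = R + h = 6.50 × 10^6 + 9.30 × 10^6 = 1.580 × 10^7 m. Gravity provides the centripetal force: G M m / r² = m v² / r ⇒ v = √(GM/r) = 5705 m/s.
T = 2πr/v = 2π × 1.580 × 10^7 / 5705 = 17400 s.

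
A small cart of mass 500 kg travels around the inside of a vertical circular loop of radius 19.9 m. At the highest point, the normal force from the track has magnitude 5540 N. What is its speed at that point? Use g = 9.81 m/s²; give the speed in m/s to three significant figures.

20.4 m/s

At the top, N + mg = mv²/r, so v = √(r(N/m + g)) = √(19.9 × (5540/500 + 9.81)) = √(19.9 × 20.89) = √415.7 = 20.39 m/s.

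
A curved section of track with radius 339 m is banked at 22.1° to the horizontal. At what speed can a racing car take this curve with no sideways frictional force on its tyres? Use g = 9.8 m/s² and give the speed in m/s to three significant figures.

On a frictionless banked curve, N sinθ = mv²/r and N cosθ = mg, so tanθ = v²/(rg).
v = √(r g tanθ) = √(339 × 9.8 × tan 22.1°) = √(339 × 9.8 × 0.4061) = √1349 = 36.73 m/s.

36.7 m/s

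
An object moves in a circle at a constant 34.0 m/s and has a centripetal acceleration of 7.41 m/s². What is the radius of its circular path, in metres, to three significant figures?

a_c = v²/r ⇒ r = v²/a_c = (34.0)²/7.41 = 1156/7.41 = 156.0 m.

156 m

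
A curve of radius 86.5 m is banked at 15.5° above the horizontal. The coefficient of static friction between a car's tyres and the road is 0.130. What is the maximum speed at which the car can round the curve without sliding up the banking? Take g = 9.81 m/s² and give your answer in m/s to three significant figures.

18.9 m/s

At the maximum speed, friction acts down the slope at its limiting value f = μN. Radially (horizontal, toward centre): N sinθ + μN cosθ = mv²/r. Vertically: N cosθ − μN sinθ = mg.
Dividing: v² = r g (sinθ + μcosθ)/(cosθ − μsinθ).
sinθ + μcosθ = 0.2672 + 0.130×0.9636 = 0.3925; cosθ − μsinθ = 0.9636 − 0.130×0.2672 = 0.9289.
v² = 86.5 × 9.81 × 0.3925/0.9289 = 358.6 m²/s², so v = 18.94 m/s.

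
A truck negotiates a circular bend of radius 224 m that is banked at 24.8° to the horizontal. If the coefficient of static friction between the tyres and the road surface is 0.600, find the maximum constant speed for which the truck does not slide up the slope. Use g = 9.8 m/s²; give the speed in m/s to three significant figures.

At the maximum speed, friction acts down the slope at its limiting value f = μN. Radially (horizontal, toward centre): N sinθ + μN cosθ = mv²/r. Vertically: N cosθ − μN sinθ = mg.
Dividing: v² = r g (sinθ + μcosθ)/(cosθ − μsinθ).
sinθ + μcosθ = 0.4195 + 0.600×0.9078 = 0.9641; cosθ − μsinθ = 0.9078 − 0.600×0.4195 = 0.6561.
v² = 224 × 9.8 × 0.9641/0.6561 = 3226 m²/s², so v = 56.80 m/s.

56.8 m/s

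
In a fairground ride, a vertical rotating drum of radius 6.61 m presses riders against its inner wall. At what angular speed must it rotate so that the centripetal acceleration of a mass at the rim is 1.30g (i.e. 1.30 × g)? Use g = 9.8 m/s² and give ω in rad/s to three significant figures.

Centripetal acceleration a_c = ω²r. Setting ω²r = 1.30g:
ω = √(1.30g / r) = √(1.30 × 9.8 / 6.61) = √1.927 = 1.388 rad/s.

1.39 rad/s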